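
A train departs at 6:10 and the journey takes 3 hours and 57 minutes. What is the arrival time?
Starting time: 6:10
Adding 57 minutes to 10 minutes: 10 + 57 = 67 minutes = 1 hour and 7 minutes
Adding 3 hours: 6 + 3 + 1 (carry) = 10
Final time: 10:07

Final answer: 10:07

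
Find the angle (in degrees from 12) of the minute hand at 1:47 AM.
The minute hand moves 6 degrees per minute.
At 1:47: 47 x 6 = 282 degrees

Final answer: 282 degrees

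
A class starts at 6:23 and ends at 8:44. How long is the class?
From 6:23 to 8:44:
(8 x 60 + 44) - (6 x 60 + 23) = 524 - 383 = 141 minutes
= 2 hours and 21 minutes

Final answer: 2 hours and 21 minutes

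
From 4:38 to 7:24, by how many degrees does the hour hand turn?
The hour hand moves 0.5 degrees per minute.
Time elapsed: 7:24 - 4:38 = 166 minutes
Angular displacement: 166 x 0.5 = 83 degrees

Final answer: 83 degrees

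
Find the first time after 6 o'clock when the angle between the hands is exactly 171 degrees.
At t minutes past 6:00, the hour hand is at 30 x 6 + 0.5t degrees and the minute hand is at 6t degrees.
The smaller angle between them is 171 degrees when |30H - 5.5t| = 171 or |30H - 5.5t| = 189.
With H = 6, solve 30 x 6 - 5.5t = +/- target for each target:
  t = (30 x 6 - 171) / 5.5 = 1.64
  t = (30 x 6 + 171) / 5.5 = 63.82 (outside (0, 60))
  t = (30 x 6 - 189) / 5.5 = -1.64 (outside (0, 60))
  t = (30 x 6 + 189) / 5.5 = 67.09 (outside (0, 60))
Valid solutions in (0, 60): {1.64} minutes.
The first occurrence is t = 1.64 minutes.
The hands form a 171-degree angle at 1.64 minutes past 6:00.

Final answer: 1.64 minutes past 6:00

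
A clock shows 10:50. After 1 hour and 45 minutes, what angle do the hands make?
First find the time 1 hour and 45 minutes after 10:50.
Total minutes: 10 x 60 + 50 + 1 x 60 + 45 = 755.
755 mod 720 = 35 minutes = 12:35.
Now compute the angle at 12:35:
Hour hand: 0 x 30 + 35 x 0.5 = 17.5 degrees
Minute hand: 35 x 6 = 210 degrees
Difference: |17.5 - 210| = 192.5 degrees
Smaller angle: 360 - 192.5 = 167.5 degrees

Final answer: 167.5 degrees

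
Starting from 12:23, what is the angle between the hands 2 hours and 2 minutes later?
First find the time 2 hours and 2 minutes after 12:23.
Total minutes: 12 x 60 + 23 + 2 x 60 + 2 = 865.
865 mod 720 = 145 minutes = 2:25.
Now compute the angle at 2:25:
Hour hand: 2 x 30 + 25 x 0.5 = 72.5 degrees
Minute hand: 25 x 6 = 150 degrees
Difference: |72.5 - 150| = 77.5 degrees
The angle is 77.5 degrees

Final answer: 77.5 degrees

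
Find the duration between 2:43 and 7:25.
From 2:43 to 7:25:
(7 x 60 + 25) - (2 x 60 + 43) = 445 - 163 = 282 minutes
= 4 hours and 42 minutes

Final answer: 4 hours and 42 minutes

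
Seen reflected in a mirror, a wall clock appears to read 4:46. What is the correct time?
Reflection across the vertical (12-6) axis maps a hand at angle A degrees to (360 - A) degrees, which sends a reading of T minutes past 12:00 to (720 - T) minutes past 12:00.
Mirror reads 4:46 = 286 minutes past 12:00.
Actual time: (720 - 286) mod 720 = 434 minutes = 7:14.

Final answer: 7:14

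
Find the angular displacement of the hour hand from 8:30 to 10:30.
The hour hand moves 0.5 degrees per minute.
Time elapsed: 10:30 - 8:30 = 120 minutes
Angular displacement: 120 x 0.5 = 60 degrees

Final answer: 60 degrees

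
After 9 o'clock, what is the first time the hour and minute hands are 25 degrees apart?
At t minutes past 9:00, the hour hand is at 30 x 9 + 0.5t degrees and the minute hand is at 6t degrees.
The smaller angle between them is 25 degrees when |30H - 5.5t| = 25 or |30H - 5.5t| = 335.
With H = 9, solve 30 x 9 - 5.5t = +/- target for each target:
  t = (30 x 9 - 25) / 5.5 = 44.55
  t = (30 x 9 + 25) / 5.5 = 53.64
  t = (30 x 9 - 335) / 5.5 = -11.82 (outside (0, 60))
  t = (30 x 9 + 335) / 5.5 = 110 (outside (0, 60))
Valid solutions in (0, 60): {44.55, 53.64} minutes.
The first occurrence is t = 44.55 minutes.
The hands form a 25-degree angle at 44.55 minutes past 9:00.

Final answer: 44.55 minutes past 9:00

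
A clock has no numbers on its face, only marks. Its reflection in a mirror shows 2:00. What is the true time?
Reflection across the vertical (12-6) axis maps a hand at angle A degrees to (360 - A) degrees, which sends a reading of T minutes past 12:00 to (720 - T) minutes past 12:00.
Mirror reads 2:00 = 120 minutes past 12:00.
Actual time: (720 - 120) mod 720 = 600 minutes = 10:00.

Final answer: 10:00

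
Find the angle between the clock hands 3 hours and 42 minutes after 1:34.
First find the time 3 hours and 42 minutes after 1:34.
Total minutes: 1 x 60 + 34 + 3 x 60 + 42 = 316.
316 mod 720 = 316 minutes = 5:16.
Now compute the angle at 5:16:
Hour hand: 5 x 30 + 16 x 0.5 = 158 degrees
Minute hand: 16 x 6 = 96 degrees
Difference: |158 - 96| = 62 degrees
The angle is 62 degrees

Final answer: 62 degrees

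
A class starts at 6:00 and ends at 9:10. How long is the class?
From 6:00 to 9:10:
(9 x 60 + 10) - (6 x 60 + 0) = 550 - 360 = 190 minutes
= 3 hours and 10 minutes

Final answer: 3 hours and 10 minutes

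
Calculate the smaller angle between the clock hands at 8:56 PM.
Hour hand position: 8 x 30 + 56 x 0.5 = 268 degrees
Minute hand position: 56 x 6 = 336 degrees
Difference: |268 - 336| = 68 degrees
The angle between the hands is 68 degrees

Final answer: 68 degrees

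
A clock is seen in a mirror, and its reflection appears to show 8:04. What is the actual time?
Reflection across the vertical (12-6) axis maps a hand at angle A degrees to (360 - A) degrees, which sends a reading of T minutes past 12:00 to (720 - T) minutes past 12:00.
Mirror reads 8:04 = 484 minutes past 12:00.
Actual time: (720 - 484) mod 720 = 236 minutes = 3:56.

Final answer: 3:56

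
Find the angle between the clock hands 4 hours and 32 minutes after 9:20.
First find the time 4 hours and 32 minutes after 9:20.
Total minutes: 9 x 60 + 20 + 4 x 60 + 32 = 832.
832 mod 720 = 112 minutes = 1:52.
Now compute the angle at 1:52:
Hour hand: 1 x 30 + 52 x 0.5 = 56 degrees
Minute hand: 52 x 6 = 312 degrees
Difference: |56 - 312| = 256 degrees
Smaller angle: 360 - 256 = 104 degrees

Final answer: 104 degrees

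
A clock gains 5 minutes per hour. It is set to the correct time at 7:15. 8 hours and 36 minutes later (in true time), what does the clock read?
For every 60 true minutes, the faulty clock advances 60 + 5 = 65 minutes.
True elapsed: 8 hours and 36 minutes = 516 minutes.
Faulty clock advances: 516 x 65/60 = 559 minutes (drift: 43 minutes ahead).
Shown time: 7:15 + 559 minutes = 4:34.

Final answer: 4:34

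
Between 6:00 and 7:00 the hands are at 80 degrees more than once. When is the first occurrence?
At t minutes past 6:00, the hour hand is at 30 x 6 + 0.5t degrees and the minute hand is at 6t degrees.
The smaller angle between them is 80 degrees when |30H - 5.5t| = 80 or |30H - 5.5t| = 280.
With H = 6, solve 30 x 6 - 5.5t = +/- target for each target:
  t = (30 x 6 - 80) / 5.5 = 18.18
  t = (30 x 6 + 80) / 5.5 = 47.27
  t = (30 x 6 - 280) / 5.5 = -18.18 (outside (0, 60))
  t = (30 x 6 + 280) / 5.5 = 83.64 (outside (0, 60))
Valid solutions in (0, 60): {18.18, 47.27} minutes.
The first occurrence is t = 18.18 minutes.
The hands form a 80-degree angle at 18.18 minutes past 6:00.

Final answer: 18.18 minutes past 6:00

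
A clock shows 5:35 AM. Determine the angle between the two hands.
Hour hand position: 5 x 30 + 35 x 0.5 = 167.5 degrees
Minute hand position: 35 x 6 = 210 degrees
Difference: |167.5 - 210| = 42.5 degrees
The angle between the hands is 42.5 degrees

Final answer: 42.5 degrees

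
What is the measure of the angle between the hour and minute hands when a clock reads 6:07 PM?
Hour hand position: 6 x 30 + 7 x 0.5 = 183.5 degrees
Minute hand position: 7 x 6 = 42 degrees
Difference: |183.5 - 42| = 141.5 degrees
The angle between the hands is 141.5 degrees

Final answer: 141.5 degrees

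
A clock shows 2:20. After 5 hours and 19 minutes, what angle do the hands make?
First find the time 5 hours and 19 minutes after 2:20.
Total minutes: 2 x 60 + 20 + 5 x 60 + 19 = 459.
459 mod 720 = 459 minutes = 7:39.
Now compute the angle at 7:39:
Hour hand: 7 x 30 + 39 x 0.5 = 229.5 degrees
Minute hand: 39 x 6 = 234 degrees
Difference: |229.5 - 234| = 4.5 degrees
The angle is 4.5 degrees

Final answer: 4.5 degrees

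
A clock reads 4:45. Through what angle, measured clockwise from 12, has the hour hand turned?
The hour hand moves 30 degrees per hour and 0.5 degrees per minute.
At 4:45: (4) x 30 + 45 x 0.5 = 120 + 22.5 = 142.5 degrees

Final answer: 142.5 degrees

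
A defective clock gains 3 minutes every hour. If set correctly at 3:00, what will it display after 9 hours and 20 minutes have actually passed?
For every 60 true minutes, the faulty clock advances 60 + 3 = 63 minutes.
True elapsed: 9 hours and 20 minutes = 560 minutes.
Faulty clock advances: 560 x 63/60 = 588 minutes (drift: 28 minutes ahead).
Shown time: 3:00 + 588 minutes = 12:48.

Final answer: 12:48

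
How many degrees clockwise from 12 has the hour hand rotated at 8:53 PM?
The hour hand moves 30 degrees per hour and 0.5 degrees per minute.
At 8:53: (8) x 30 + 53 x 0.5 = 240 + 26.5 = 266.5 degrees

Final answer: 266.5 degrees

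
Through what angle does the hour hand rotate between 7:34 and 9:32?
The hour hand moves 0.5 degrees per minute.
Time elapsed: 9:32 - 7:34 = 118 minutes
Angular displacement: 118 x 0.5 = 59 degrees

Final answer: 59 degrees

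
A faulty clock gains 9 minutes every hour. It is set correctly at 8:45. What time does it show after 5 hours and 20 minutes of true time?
For every 60 true minutes, the faulty clock advances 60 + 9 = 69 minutes.
True elapsed: 5 hours and 20 minutes = 320 minutes.
Faulty clock advances: 320 x 69/60 = 368 minutes (drift: 48 minutes ahead).
Shown time: 8:45 + 368 minutes = 2:53.

Final answer: 2:53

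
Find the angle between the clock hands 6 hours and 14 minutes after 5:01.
First find the time 6 hours and 14 minutes after 5:01.
Total minutes: 5 x 60 + 1 + 6 x 60 + 14 = 675.
675 mod 720 = 675 minutes = 11:15.
Now compute the angle at 11:15:
Hour hand: 11 x 30 + 15 x 0.5 = 337.5 degrees
Minute hand: 15 x 6 = 90 degrees
Difference: |337.5 - 90| = 247.5 degrees
Smaller angle: 360 - 247.5 = 112.5 degrees

Final answer: 112.5 degrees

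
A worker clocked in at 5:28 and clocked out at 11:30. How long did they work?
From 5:28 to 11:30:
(11 x 60 + 30) - (5 x 60 + 28) = 690 - 328 = 362 minutes
= 6 hours and 2 minutes

Final answer: 6 hours and 2 minutes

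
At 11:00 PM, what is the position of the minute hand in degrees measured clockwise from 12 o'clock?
The minute hand moves 6 degrees per minute.
At 11:00: 0 x 6 = 0 degrees

Final answer: 0 degrees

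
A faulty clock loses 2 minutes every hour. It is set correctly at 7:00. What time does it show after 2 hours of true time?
For every 60 true minutes, the faulty clock advances 60 - 2 = 58 minutes.
True elapsed: 2 hours = 120 minutes.
Faulty clock advances: 120 x 58/60 = 116 minutes (drift: 4 minutes behind).
Shown time: 7:00 + 116 minutes = 8:56.

Final answer: 8:56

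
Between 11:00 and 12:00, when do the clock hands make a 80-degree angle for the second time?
At t minutes past 11:00, the hour hand is at 30 x 11 + 0.5t degrees and the minute hand is at 6t degrees.
The smaller angle between them is 80 degrees when |30H - 5.5t| = 80 or |30H - 5.5t| = 280.
With H = 11, solve 30 x 11 - 5.5t = +/- target for each target:
  t = (30 x 11 - 80) / 5.5 = 45.45
  t = (30 x 11 + 80) / 5.5 = 74.55 (outside (0, 60))
  t = (30 x 11 - 280) / 5.5 = 9.09
  t = (30 x 11 + 280) / 5.5 = 110.91 (outside (0, 60))
Valid solutions in (0, 60): {9.09, 45.45} minutes.
The second occurrence is t = 45.45 minutes.
The hands form a 80-degree angle at 45.45 minutes past 11:00.

Final answer: 45.45 minutes past 11:00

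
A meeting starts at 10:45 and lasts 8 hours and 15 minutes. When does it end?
Starting time: 10:45
Adding 15 minutes to 45 minutes: 45 + 15 = 60 minutes = 1 hour
Adding 8 hours: 10 + 8 + 1 (carry) = 19 - 12 = 7
Final time: 7:00

Final answer: 7:00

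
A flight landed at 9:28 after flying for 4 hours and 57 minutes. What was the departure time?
Starting time: 9:28 = 568 total minutes past 12:00
Subtracting: 4 hours and 57 minutes = 297 minutes
568 - 297 = 271 minutes
= 4 hours and 31 minutes past 12:00 = 4:31

Final answer: 4:31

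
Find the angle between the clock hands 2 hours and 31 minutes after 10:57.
First find the time 2 hours and 31 minutes after 10:57.
Total minutes: 10 x 60 + 57 + 2 x 60 + 31 = 808.
808 mod 720 = 88 minutes = 1:28.
Now compute the angle at 1:28:
Hour hand: 1 x 30 + 28 x 0.5 = 44 degrees
Minute hand: 28 x 6 = 168 degrees
Difference: |44 - 168| = 124 degrees
The angle is 124 degrees

Final answer: 124 degrees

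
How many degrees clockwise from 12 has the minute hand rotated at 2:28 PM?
The minute hand moves 6 degrees per minute.
At 2:28: 28 x 6 = 168 degrees

Final answer: 168 degrees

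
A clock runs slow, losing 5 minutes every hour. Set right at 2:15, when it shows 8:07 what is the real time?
For every 60 true minutes, the faulty clock advances 55 minutes, so 1 faulty-clock minute corresponds to 60/55 true minutes.
From 2:15 to 8:07 on the faulty dial is 352 minutes.
True elapsed: 352 x 60/55 = 384 minutes = 6 hours and 24 minutes.
True time: 2:15 + 6 hours and 24 minutes = 8:39.

Final answer: 8:39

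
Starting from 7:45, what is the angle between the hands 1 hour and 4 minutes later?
First find the time 1 hour and 4 minutes after 7:45.
Total minutes: 7 x 60 + 45 + 1 x 60 + 4 = 529.
529 mod 720 = 529 minutes = 8:49.
Now compute the angle at 8:49:
Hour hand: 8 x 30 + 49 x 0.5 = 264.5 degrees
Minute hand: 49 x 6 = 294 degrees
Difference: |264.5 - 294| = 29.5 degrees
The angle is 29.5 degrees

Final answer: 29.5 degrees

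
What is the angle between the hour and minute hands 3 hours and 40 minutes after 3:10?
First find the time 3 hours and 40 minutes after 3:10.
Total minutes: 3 x 60 + 10 + 3 x 60 + 40 = 410.
410 mod 720 = 410 minutes = 6:50.
Now compute the angle at 6:50:
Hour hand: 6 x 30 + 50 x 0.5 = 205 degrees
Minute hand: 50 x 6 = 300 degrees
Difference: |205 - 300| = 95 degrees
The angle is 95 degrees

Final answer: 95 degrees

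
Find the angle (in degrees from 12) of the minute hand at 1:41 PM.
The minute hand moves 6 degrees per minute.
At 1:41: 41 x 6 = 246 degrees

Final answer: 246 degrees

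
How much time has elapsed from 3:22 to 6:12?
From 3:22 to 6:12:
(6 x 60 + 12) - (3 x 60 + 22) = 372 - 202 = 170 minutes
= 2 hours and 50 minutes

Final answer: 2 hours and 50 minutes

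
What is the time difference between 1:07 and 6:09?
From 1:07 to 6:09:
(6 x 60 + 9) - (1 x 60 + 7) = 369 - 67 = 302 minutes
= 5 hours and 2 minutes

Final answer: 5 hours and 2 minutes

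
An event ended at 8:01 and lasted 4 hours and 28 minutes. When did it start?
Starting time: 8:01 = 481 total minutes past 12:00
Subtracting: 4 hours and 28 minutes = 268 minutes
481 - 268 = 213 minutes
= 3 hours and 33 minutes past 12:00 = 3:33

Final answer: 3:33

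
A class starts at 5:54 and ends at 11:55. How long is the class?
From 5:54 to 11:55:
(11 x 60 + 55) - (5 x 60 + 54) = 715 - 354 = 361 minutes
= 6 hours and 1 minute

Final answer: 6 hours and 1 minute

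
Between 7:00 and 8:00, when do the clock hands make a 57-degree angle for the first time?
At t minutes past 7:00, the hour hand is at 30 x 7 + 0.5t degrees and the minute hand is at 6t degrees.
The smaller angle between them is 57 degrees when |30H - 5.5t| = 57 or |30H - 5.5t| = 303.
With H = 7, solve 30 x 7 - 5.5t = +/- target for each target:
  t = (30 x 7 - 57) / 5.5 = 27.82
  t = (30 x 7 + 57) / 5.5 = 48.55
  t = (30 x 7 - 303) / 5.5 = -16.91 (outside (0, 60))
  t = (30 x 7 + 303) / 5.5 = 93.27 (outside (0, 60))
Valid solutions in (0, 60): {27.82, 48.55} minutes.
The first occurrence is t = 27.82 minutes.
The hands form a 57-degree angle at 27.82 minutes past 7:00.

Final answer: 27.82 minutes past 7:00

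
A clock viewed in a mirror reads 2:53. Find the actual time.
Reflection across the vertical (12-6) axis maps a hand at angle A degrees to (360 - A) degrees, which sends a reading of T minutes past 12:00 to (720 - T) minutes past 12:00.
Mirror reads 2:53 = 173 minutes past 12:00.
Actual time: (720 - 173) mod 720 = 547 minutes = 9:07.

Final answer: 9:07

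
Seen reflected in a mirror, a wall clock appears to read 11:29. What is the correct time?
Reflection across the vertical (12-6) axis maps a hand at angle A degrees to (360 - A) degrees, which sends a reading of T minutes past 12:00 to (720 - T) minutes past 12:00.
Mirror reads 11:29 = 689 minutes past 12:00.
Actual time: (720 - 689) mod 720 = 31 minutes = 12:31.

Final answer: 12:31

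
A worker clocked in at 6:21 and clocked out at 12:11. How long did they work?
From 6:21 to 12:11:
(12 x 60 + 11) - (6 x 60 + 21) = 731 - 381 = 350 minutes
= 5 hours and 50 minutes

Final answer: 5 hours and 50 minutes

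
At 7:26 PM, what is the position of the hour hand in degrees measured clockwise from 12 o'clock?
The hour hand moves 30 degrees per hour and 0.5 degrees per minute.
At 7:26: (7) x 30 + 26 x 0.5 = 210 + 13 = 223 degrees

Final answer: 223 degrees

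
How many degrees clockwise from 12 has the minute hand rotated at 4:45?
The minute hand moves 6 degrees per minute.
At 4:45: 45 x 6 = 270 degrees

Final answer: 270 degrees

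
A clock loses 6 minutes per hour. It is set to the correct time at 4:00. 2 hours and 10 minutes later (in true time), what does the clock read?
For every 60 true minutes, the faulty clock advances 60 - 6 = 54 minutes.
True elapsed: 2 hours and 10 minutes = 130 minutes.
Faulty clock advances: 130 x 54/60 = 117 minutes (drift: 13 minutes behind).
Shown time: 4:00 + 117 minutes = 5:57.

Final answer: 5:57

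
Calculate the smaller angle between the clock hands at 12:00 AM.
Hour hand position: 0 x 30 + 0 x 0.5 = 0 degrees
Minute hand position: 0 x 6 = 0 degrees
Difference: |0 - 0| = 0 degrees
The angle between the hands is 0 degrees

Final answer: 0 degrees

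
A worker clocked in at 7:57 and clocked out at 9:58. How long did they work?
From 7:57 to 9:58:
(9 x 60 + 58) - (7 x 60 + 57) = 598 - 477 = 121 minutes
= 2 hours and 1 minute

Final answer: 2 hours and 1 minute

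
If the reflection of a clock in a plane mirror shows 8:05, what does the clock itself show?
Reflection across the vertical (12-6) axis maps a hand at angle A degrees to (360 - A) degrees, which sends a reading of T minutes past 12:00 to (720 - T) minutes past 12:00.
Mirror reads 8:05 = 485 minutes past 12:00.
Actual time: (720 - 485) mod 720 = 235 minutes = 3:55.

Final answer: 3:55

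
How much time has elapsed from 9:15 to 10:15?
From 9:15 to 10:15:
(10 x 60 + 15) - (9 x 60 + 15) = 615 - 555 = 60 minutes
= 1 hour

Final answer: 1 hour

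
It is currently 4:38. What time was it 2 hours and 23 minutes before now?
Starting time: 4:38 = 278 total minutes past 12:00
Subtracting: 2 hours and 23 minutes = 143 minutes
278 - 143 = 135 minutes
= 2 hours and 15 minutes past 12:00 = 2:15

Final answer: 2:15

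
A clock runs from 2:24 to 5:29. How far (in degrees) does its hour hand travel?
The hour hand moves 0.5 degrees per minute.
Time elapsed: 5:29 - 2:24 = 185 minutes
Angular displacement: 185 x 0.5 = 92.5 degrees

Final answer: 92.5 degrees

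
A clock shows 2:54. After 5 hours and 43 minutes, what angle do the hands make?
First find the time 5 hours and 43 minutes after 2:54.
Total minutes: 2 x 60 + 54 + 5 x 60 + 43 = 517.
517 mod 720 = 517 minutes = 8:37.
Now compute the angle at 8:37:
Hour hand: 8 x 30 + 37 x 0.5 = 258.5 degrees
Minute hand: 37 x 6 = 222 degrees
Difference: |258.5 - 222| = 36.5 degrees
The angle is 36.5 degrees

Final answer: 36.5 degrees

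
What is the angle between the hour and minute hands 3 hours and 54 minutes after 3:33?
First find the time 3 hours and 54 minutes after 3:33.
Total minutes: 3 x 60 + 33 + 3 x 60 + 54 = 447.
447 mod 720 = 447 minutes = 7:27.
Now compute the angle at 7:27:
Hour hand: 7 x 30 + 27 x 0.5 = 223.5 degrees
Minute hand: 27 x 6 = 162 degrees
Difference: |223.5 - 162| = 61.5 degrees
The angle is 61.5 degrees

Final answer: 61.5 degrees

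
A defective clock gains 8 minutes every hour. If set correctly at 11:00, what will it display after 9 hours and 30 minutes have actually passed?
For every 60 true minutes, the faulty clock advances 60 + 8 = 68 minutes.
True elapsed: 9 hours and 30 minutes = 570 minutes.
Faulty clock advances: 570 x 68/60 = 646 minutes (drift: 76 minutes ahead).
Shown time: 11:00 + 646 minutes = 9:46.

Final answer: 9:46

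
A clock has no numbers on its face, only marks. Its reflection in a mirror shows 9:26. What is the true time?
Reflection across the vertical (12-6) axis maps a hand at angle A degrees to (360 - A) degrees, which sends a reading of T minutes past 12:00 to (720 - T) minutes past 12:00.
Mirror reads 9:26 = 566 minutes past 12:00.
Actual time: (720 - 566) mod 720 = 154 minutes = 2:34.

Final answer: 2:34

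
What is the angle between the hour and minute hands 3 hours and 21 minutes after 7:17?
First find the time 3 hours and 21 minutes after 7:17.
Total minutes: 7 x 60 + 17 + 3 x 60 + 21 = 638.
638 mod 720 = 638 minutes = 10:38.
Now compute the angle at 10:38:
Hour hand: 10 x 30 + 38 x 0.5 = 319 degrees
Minute hand: 38 x 6 = 228 degrees
Difference: |319 - 228| = 91 degrees
The angle is 91 degrees

Final answer: 91 degrees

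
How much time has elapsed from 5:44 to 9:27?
From 5:44 to 9:27:
(9 x 60 + 27) - (5 x 60 + 44) = 567 - 344 = 223 minutes
= 3 hours and 43 minutes

Final answer: 3 hours and 43 minutes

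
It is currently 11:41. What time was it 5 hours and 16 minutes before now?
Starting time: 11:41 = 701 total minutes past 12:00
Subtracting: 5 hours and 16 minutes = 316 minutes
701 - 316 = 385 minutes
= 6 hours and 25 minutes past 12:00 = 6:25

Final answer: 6:25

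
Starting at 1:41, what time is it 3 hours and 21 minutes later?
Starting time: 1:41
Adding 21 minutes to 41 minutes: 41 + 21 = 62 minutes = 1 hour and 2 minutes
Adding 3 hours: 1 + 3 + 1 (carry) = 5
Final time: 5:02

Final answer: 5:02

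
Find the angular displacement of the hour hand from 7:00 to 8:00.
The hour hand moves 0.5 degrees per minute.
Time elapsed: 8:00 - 7:00 = 60 minutes
Angular displacement: 60 x 0.5 = 30 degrees

Final answer: 30 degrees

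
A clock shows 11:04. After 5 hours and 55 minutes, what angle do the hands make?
First find the time 5 hours and 55 minutes after 11:04.
Total minutes: 11 x 60 + 4 + 5 x 60 + 55 = 1019.
1019 mod 720 = 299 minutes = 4:59.
Now compute the angle at 4:59:
Hour hand: 4 x 30 + 59 x 0.5 = 149.5 degrees
Minute hand: 59 x 6 = 354 degrees
Difference: |149.5 - 354| = 204.5 degrees
Smaller angle: 360 - 204.5 = 155.5 degrees

Final answer: 155.5 degrees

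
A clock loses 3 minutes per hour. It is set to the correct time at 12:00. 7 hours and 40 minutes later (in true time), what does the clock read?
For every 60 true minutes, the faulty clock advances 60 - 3 = 57 minutes.
True elapsed: 7 hours and 40 minutes = 460 minutes.
Faulty clock advances: 460 x 57/60 = 437 minutes (drift: 23 minutes behind).
Shown time: 12:00 + 437 minutes = 7:17.

Final answer: 7:17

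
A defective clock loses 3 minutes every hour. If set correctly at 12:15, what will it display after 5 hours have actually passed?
For every 60 true minutes, the faulty clock advances 60 - 3 = 57 minutes.
True elapsed: 5 hours = 300 minutes.
Faulty clock advances: 300 x 57/60 = 285 minutes (drift: 15 minutes behind).
Shown time: 12:15 + 285 minutes = 5:00.

Final answer: 5:00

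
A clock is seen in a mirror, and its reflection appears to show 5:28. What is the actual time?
Reflection across the vertical (12-6) axis maps a hand at angle A degrees to (360 - A) degrees, which sends a reading of T minutes past 12:00 to (720 - T) minutes past 12:00.
Mirror reads 5:28 = 328 minutes past 12:00.
Actual time: (720 - 328) mod 720 = 392 minutes = 6:32.

Final answer: 6:32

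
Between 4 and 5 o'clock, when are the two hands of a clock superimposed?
The minute hand gains 5.5 degrees per minute on the hour hand.
At 4:00, the hour hand is at 120 degrees and the minute hand is at 0 degrees.
The gap is 120 degrees. Time to close: 120/5.5 = 60 x 4/11 = 21.82 minutes.
The hands overlap at 21.82 minutes past 4:00.

Final answer: 21.82 minutes past 4:00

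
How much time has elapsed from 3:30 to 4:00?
From 3:30 to 4:00:
(4 x 60 + 0) - (3 x 60 + 30) = 240 - 210 = 30 minutes
= 30 minutes

Final answer: 30 minutes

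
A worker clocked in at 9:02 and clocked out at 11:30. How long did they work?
From 9:02 to 11:30:
(11 x 60 + 30) - (9 x 60 + 2) = 690 - 542 = 148 minutes
= 2 hours and 28 minutes

Final answer: 2 hours and 28 minutes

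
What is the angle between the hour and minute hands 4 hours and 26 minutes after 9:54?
First find the time 4 hours and 26 minutes after 9:54.
Total minutes: 9 x 60 + 54 + 4 x 60 + 26 = 860.
860 mod 720 = 140 minutes = 2:20.
Now compute the angle at 2:20:
Hour hand: 2 x 30 + 20 x 0.5 = 70 degrees
Minute hand: 20 x 6 = 120 degrees
Difference: |70 - 120| = 50 degrees
The angle is 50 degrees

Final answer: 50 degrees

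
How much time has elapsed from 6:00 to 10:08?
From 6:00 to 10:08:
(10 x 60 + 8) - (6 x 60 + 0) = 608 - 360 = 248 minutes
= 4 hours and 8 minutes

Final answer: 4 hours and 8 minutes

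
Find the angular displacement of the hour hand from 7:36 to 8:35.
The hour hand moves 0.5 degrees per minute.
Time elapsed: 8:35 - 7:36 = 59 minutes
Angular displacement: 59 x 0.5 = 29.5 degrees

Final answer: 29.5 degrees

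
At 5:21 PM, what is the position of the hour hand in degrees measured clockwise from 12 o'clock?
The hour hand moves 30 degrees per hour and 0.5 degrees per minute.
At 5:21: (5) x 30 + 21 x 0.5 = 150 + 10.5 = 160.5 degrees

Final answer: 160.5 degrees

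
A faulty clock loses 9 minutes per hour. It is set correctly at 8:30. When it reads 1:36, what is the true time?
For every 60 true minutes, the faulty clock advances 51 minutes, so 1 faulty-clock minute corresponds to 60/51 true minutes.
From 8:30 to 1:36 on the faulty dial is 306 minutes.
True elapsed: 306 x 60/51 = 360 minutes = 6 hours.
True time: 8:30 + 6 hours = 2:30.

Final answer: 2:30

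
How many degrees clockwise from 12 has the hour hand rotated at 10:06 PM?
The hour hand moves 30 degrees per hour and 0.5 degrees per minute.
At 10:06: (10) x 30 + 6 x 0.5 = 300 + 3 = 303 degrees

Final answer: 303 degrees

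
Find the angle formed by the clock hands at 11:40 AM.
Hour hand position: 11 x 30 + 40 x 0.5 = 350 degrees
Minute hand position: 40 x 6 = 240 degrees
Difference: |350 - 240| = 110 degrees
The angle between the hands is 110 degrees

Final answer: 110 degrees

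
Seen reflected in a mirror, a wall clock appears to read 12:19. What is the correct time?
Reflection across the vertical (12-6) axis maps a hand at angle A degrees to (360 - A) degrees, which sends a reading of T minutes past 12:00 to (720 - T) minutes past 12:00.
Mirror reads 12:19 = 19 minutes past 12:00.
Actual time: (720 - 19) mod 720 = 701 minutes = 11:41.

Final answer: 11:41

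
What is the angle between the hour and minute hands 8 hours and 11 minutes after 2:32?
First find the time 8 hours and 11 minutes after 2:32.
Total minutes: 2 x 60 + 32 + 8 x 60 + 11 = 643.
643 mod 720 = 643 minutes = 10:43.
Now compute the angle at 10:43:
Hour hand: 10 x 30 + 43 x 0.5 = 321.5 degrees
Minute hand: 43 x 6 = 258 degrees
Difference: |321.5 - 258| = 63.5 degrees
The angle is 63.5 degrees

Final answer: 63.5 degrees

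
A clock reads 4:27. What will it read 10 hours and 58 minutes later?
Starting time: 4:27
Adding 58 minutes to 27 minutes: 27 + 58 = 85 minutes = 1 hour and 25 minutes
Adding 10 hours: 4 + 10 + 1 (carry) = 15 - 12 = 3
Final time: 3:25

Final answer: 3:25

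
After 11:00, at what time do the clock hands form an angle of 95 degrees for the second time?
At t minutes past 11:00, the hour hand is at 30 x 11 + 0.5t degrees and the minute hand is at 6t degrees.
The smaller angle between them is 95 degrees when |30H - 5.5t| = 95 or |30H - 5.5t| = 265.
With H = 11, solve 30 x 11 - 5.5t = +/- target for each target:
  t = (30 x 11 - 95) / 5.5 = 42.73
  t = (30 x 11 + 95) / 5.5 = 77.27 (outside (0, 60))
  t = (30 x 11 - 265) / 5.5 = 11.82
  t = (30 x 11 + 265) / 5.5 = 108.18 (outside (0, 60))
Valid solutions in (0, 60): {11.82, 42.73} minutes.
The second occurrence is t = 42.73 minutes.
The hands form a 95-degree angle at 42.73 minutes past 11:00.

Final answer: 42.73 minutes past 11:00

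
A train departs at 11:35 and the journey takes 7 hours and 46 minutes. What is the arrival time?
Starting time: 11:35
Adding 46 minutes to 35 minutes: 35 + 46 = 81 minutes = 1 hour and 21 minutes
Adding 7 hours: 11 + 7 + 1 (carry) = 19 - 12 = 7
Final time: 7:21

Final answer: 7:21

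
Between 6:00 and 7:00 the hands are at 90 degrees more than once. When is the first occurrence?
At t minutes past 6:00, the hour hand is at 30 x 6 + 0.5t degrees and the minute hand is at 6t degrees.
The smaller angle between them is 90 degrees when |30H - 5.5t| = 90 or |30H - 5.5t| = 270.
With H = 6, solve 30 x 6 - 5.5t = +/- target for each target:
  t = (30 x 6 - 90) / 5.5 = 16.36
  t = (30 x 6 + 90) / 5.5 = 49.09
  t = (30 x 6 - 270) / 5.5 = -16.36 (outside (0, 60))
  t = (30 x 6 + 270) / 5.5 = 81.82 (outside (0, 60))
Valid solutions in (0, 60): {16.36, 49.09} minutes.
The first occurrence is t = 16.36 minutes.
The hands form a 90-degree angle at 16.36 minutes past 6:00.

Final answer: 16.36 minutes past 6:00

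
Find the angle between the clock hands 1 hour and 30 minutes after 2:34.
First find the time 1 hour and 30 minutes after 2:34.
Total minutes: 2 x 60 + 34 + 1 x 60 + 30 = 244.
244 mod 720 = 244 minutes = 4:04.
Now compute the angle at 4:04:
Hour hand: 4 x 30 + 4 x 0.5 = 122 degrees
Minute hand: 4 x 6 = 24 degrees
Difference: |122 - 24| = 98 degrees
The angle is 98 degrees

Final answer: 98 degrees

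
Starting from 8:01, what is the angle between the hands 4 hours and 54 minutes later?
First find the time 4 hours and 54 minutes after 8:01.
Total minutes: 8 x 60 + 1 + 4 x 60 + 54 = 775.
775 mod 720 = 55 minutes = 12:55.
Now compute the angle at 12:55:
Hour hand: 0 x 30 + 55 x 0.5 = 27.5 degrees
Minute hand: 55 x 6 = 330 degrees
Difference: |27.5 - 330| = 302.5 degrees
Smaller angle: 360 - 302.5 = 57.5 degrees

Final answer: 57.5 degrees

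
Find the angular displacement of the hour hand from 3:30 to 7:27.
The hour hand moves 0.5 degrees per minute.
Time elapsed: 7:27 - 3:30 = 237 minutes
Angular displacement: 237 x 0.5 = 118.5 degrees

Final answer: 118.5 degrees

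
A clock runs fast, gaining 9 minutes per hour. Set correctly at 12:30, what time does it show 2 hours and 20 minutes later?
For every 60 true minutes, the faulty clock advances 60 + 9 = 69 minutes.
True elapsed: 2 hours and 20 minutes = 140 minutes.
Faulty clock advances: 140 x 69/60 = 161 minutes (drift: 21 minutes ahead).
Shown time: 12:30 + 161 minutes = 3:11.

Final answer: 3:11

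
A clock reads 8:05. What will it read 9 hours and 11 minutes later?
Starting time: 8:05
Adding 11 minutes to 5 minutes: 5 + 11 = 16 minutes
Adding 9 hours: 8 + 9 = 17 - 12 = 5
Final time: 5:16

Final answer: 5:16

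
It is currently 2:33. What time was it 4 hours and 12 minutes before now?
Starting time: 2:33 = 153 total minutes past 12:00
Subtracting: 4 hours and 12 minutes = 252 minutes
153 - 252 = -99 (negative, add 12 hours = 720) = 621 minutes
= 10 hours and 21 minutes past 12:00 = 10:21

Final answer: 10:21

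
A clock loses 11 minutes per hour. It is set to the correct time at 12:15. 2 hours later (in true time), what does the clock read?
For every 60 true minutes, the faulty clock advances 60 - 11 = 49 minutes.
True elapsed: 2 hours = 120 minutes.
Faulty clock advances: 120 x 49/60 = 98 minutes (drift: 22 minutes behind).
Shown time: 12:15 + 98 minutes = 1:53.

Final answer: 1:53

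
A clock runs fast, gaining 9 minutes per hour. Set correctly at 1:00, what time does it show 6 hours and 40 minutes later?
For every 60 true minutes, the faulty clock advances 60 + 9 = 69 minutes.
True elapsed: 6 hours and 40 minutes = 400 minutes.
Faulty clock advances: 400 x 69/60 = 460 minutes (drift: 60 minutes ahead).
Shown time: 1:00 + 460 minutes = 8:40.

Final answer: 8:40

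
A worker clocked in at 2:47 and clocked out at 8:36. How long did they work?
From 2:47 to 8:36:
(8 x 60 + 36) - (2 x 60 + 47) = 516 - 167 = 349 minutes
= 5 hours and 49 minutes

Final answer: 5 hours and 49 minutes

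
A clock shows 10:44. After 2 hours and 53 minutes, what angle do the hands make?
First find the time 2 hours and 53 minutes after 10:44.
Total minutes: 10 x 60 + 44 + 2 x 60 + 53 = 817.
817 mod 720 = 97 minutes = 1:37.
Now compute the angle at 1:37:
Hour hand: 1 x 30 + 37 x 0.5 = 48.5 degrees
Minute hand: 37 x 6 = 222 degrees
Difference: |48.5 - 222| = 173.5 degrees
The angle is 173.5 degrees

Final answer: 173.5 degrees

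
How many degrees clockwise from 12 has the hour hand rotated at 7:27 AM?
The hour hand moves 30 degrees per hour and 0.5 degrees per minute.
At 7:27: (7) x 30 + 27 x 0.5 = 210 + 13.5 = 223.5 degrees

Final answer: 223.5 degrees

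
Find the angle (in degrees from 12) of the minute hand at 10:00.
The minute hand moves 6 degrees per minute.
At 10:00: 0 x 6 = 0 degrees

Final answer: 0 degrees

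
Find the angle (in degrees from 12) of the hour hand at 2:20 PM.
The hour hand moves 30 degrees per hour and 0.5 degrees per minute.
At 2:20: (2) x 30 + 20 x 0.5 = 60 + 10 = 70 degrees

Final answer: 70 degrees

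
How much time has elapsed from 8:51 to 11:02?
From 8:51 to 11:02:
(11 x 60 + 2) - (8 x 60 + 51) = 662 - 531 = 131 minutes
= 2 hours and 11 minutes

Final answer: 2 hours and 11 minutes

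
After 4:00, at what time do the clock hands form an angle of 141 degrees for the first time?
At t minutes past 4:00, the hour hand is at 30 x 4 + 0.5t degrees and the minute hand is at 6t degrees.
The smaller angle between them is 141 degrees when |30H - 5.5t| = 141 or |30H - 5.5t| = 219.
With H = 4, solve 30 x 4 - 5.5t = +/- target for each target:
  t = (30 x 4 - 141) / 5.5 = -3.82 (outside (0, 60))
  t = (30 x 4 + 141) / 5.5 = 47.45
  t = (30 x 4 - 219) / 5.5 = -18 (outside (0, 60))
  t = (30 x 4 + 219) / 5.5 = 61.64 (outside (0, 60))
Valid solutions in (0, 60): {47.45} minutes.
The first occurrence is t = 47.45 minutes.
The hands form a 141-degree angle at 47.45 minutes past 4:00.

Final answer: 47.45 minutes past 4:00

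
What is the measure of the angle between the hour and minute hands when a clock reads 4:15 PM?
Hour hand position: 4 x 30 + 15 x 0.5 = 127.5 degrees
Minute hand position: 15 x 6 = 90 degrees
Difference: |127.5 - 90| = 37.5 degrees
The angle between the hands is 37.5 degrees

Final answer: 37.5 degrees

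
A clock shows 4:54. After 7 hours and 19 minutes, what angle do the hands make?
First find the time 7 hours and 19 minutes after 4:54.
Total minutes: 4 x 60 + 54 + 7 x 60 + 19 = 733.
733 mod 720 = 13 minutes = 12:13.
Now compute the angle at 12:13:
Hour hand: 0 x 30 + 13 x 0.5 = 6.5 degrees
Minute hand: 13 x 6 = 78 degrees
Difference: |6.5 - 78| = 71.5 degrees
The angle is 71.5 degrees

Final answer: 71.5 degrees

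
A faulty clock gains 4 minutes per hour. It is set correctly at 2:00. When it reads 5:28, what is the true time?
For every 60 true minutes, the faulty clock advances 64 minutes, so 1 faulty-clock minute corresponds to 60/64 true minutes.
From 2:00 to 5:28 on the faulty dial is 208 minutes.
True elapsed: 208 x 60/64 = 195 minutes = 3 hours and 15 minutes.
True time: 2:00 + 3 hours and 15 minutes = 5:15.

Final answer: 5:15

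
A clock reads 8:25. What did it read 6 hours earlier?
Starting time: 8:25 = 505 total minutes past 12:00
Subtracting: 6 hours = 360 minutes
505 - 360 = 145 minutes
= 2 hours and 25 minutes past 12:00 = 2:25

Final answer: 2:25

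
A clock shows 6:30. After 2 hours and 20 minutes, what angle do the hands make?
First find the time 2 hours and 20 minutes after 6:30.
Total minutes: 6 x 60 + 30 + 2 x 60 + 20 = 530.
530 mod 720 = 530 minutes = 8:50.
Now compute the angle at 8:50:
Hour hand: 8 x 30 + 50 x 0.5 = 265 degrees
Minute hand: 50 x 6 = 300 degrees
Difference: |265 - 300| = 35 degrees
The angle is 35 degrees

Final answer: 35 degrees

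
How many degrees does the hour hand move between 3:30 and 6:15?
The hour hand moves 0.5 degrees per minute.
Time elapsed: 6:15 - 3:30 = 165 minutes
Angular displacement: 165 x 0.5 = 82.5 degrees

Final answer: 82.5 degrees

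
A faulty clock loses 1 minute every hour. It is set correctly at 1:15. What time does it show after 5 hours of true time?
For every 60 true minutes, the faulty clock advances 60 - 1 = 59 minutes.
True elapsed: 5 hours = 300 minutes.
Faulty clock advances: 300 x 59/60 = 295 minutes (drift: 5 minutes behind).
Shown time: 1:15 + 295 minutes = 6:10.

Final answer: 6:10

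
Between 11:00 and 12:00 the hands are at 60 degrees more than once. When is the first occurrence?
At t minutes past 11:00, the hour hand is at 30 x 11 + 0.5t degrees and the minute hand is at 6t degrees.
The smaller angle between them is 60 degrees when |30H - 5.5t| = 60 or |30H - 5.5t| = 300.
With H = 11, solve 30 x 11 - 5.5t = +/- target for each target:
  t = (30 x 11 - 60) / 5.5 = 49.09
  t = (30 x 11 + 60) / 5.5 = 70.91 (outside (0, 60))
  t = (30 x 11 - 300) / 5.5 = 5.45
  t = (30 x 11 + 300) / 5.5 = 114.55 (outside (0, 60))
Valid solutions in (0, 60): {5.45, 49.09} minutes.
The first occurrence is t = 5.45 minutes.
The hands form a 60-degree angle at 5.45 minutes past 11:00.

Final answer: 5.45 minutes past 11:00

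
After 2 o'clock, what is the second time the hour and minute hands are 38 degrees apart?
At t minutes past 2:00, the hour hand is at 30 x 2 + 0.5t degrees and the minute hand is at 6t degrees.
The smaller angle between them is 38 degrees when |30H - 5.5t| = 38 or |30H - 5.5t| = 322.
With H = 2, solve 30 x 2 - 5.5t = +/- target for each target:
  t = (30 x 2 - 38) / 5.5 = 4
  t = (30 x 2 + 38) / 5.5 = 17.82
  t = (30 x 2 - 322) / 5.5 = -47.64 (outside (0, 60))
  t = (30 x 2 + 322) / 5.5 = 69.45 (outside (0, 60))
Valid solutions in (0, 60): {4, 17.82} minutes.
The second occurrence is t = 17.82 minutes.
The hands form a 38-degree angle at 17.82 minutes past 2:00.

Final answer: 17.82 minutes past 2:00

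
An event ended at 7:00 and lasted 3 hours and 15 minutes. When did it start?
Starting time: 7:00 = 420 total minutes past 12:00
Subtracting: 3 hours and 15 minutes = 195 minutes
420 - 195 = 225 minutes
= 3 hours and 45 minutes past 12:00 = 3:45

Final answer: 3:45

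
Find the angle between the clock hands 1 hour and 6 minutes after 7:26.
First find the time 1 hour and 6 minutes after 7:26.
Total minutes: 7 x 60 + 26 + 1 x 60 + 6 = 512.
512 mod 720 = 512 minutes = 8:32.
Now compute the angle at 8:32:
Hour hand: 8 x 30 + 32 x 0.5 = 256 degrees
Minute hand: 32 x 6 = 192 degrees
Difference: |256 - 192| = 64 degrees
The angle is 64 degrees

Final answer: 64 degrees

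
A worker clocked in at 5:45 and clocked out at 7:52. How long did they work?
From 5:45 to 7:52:
(7 x 60 + 52) - (5 x 60 + 45) = 472 - 345 = 127 minutes
= 2 hours and 7 minutes

Final answer: 2 hours and 7 minutes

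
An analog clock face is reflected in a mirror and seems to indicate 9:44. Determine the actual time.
Reflection across the vertical (12-6) axis maps a hand at angle A degrees to (360 - A) degrees, which sends a reading of T minutes past 12:00 to (720 - T) minutes past 12:00.
Mirror reads 9:44 = 584 minutes past 12:00.
Actual time: (720 - 584) mod 720 = 136 minutes = 2:16.

Final answer: 2:16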